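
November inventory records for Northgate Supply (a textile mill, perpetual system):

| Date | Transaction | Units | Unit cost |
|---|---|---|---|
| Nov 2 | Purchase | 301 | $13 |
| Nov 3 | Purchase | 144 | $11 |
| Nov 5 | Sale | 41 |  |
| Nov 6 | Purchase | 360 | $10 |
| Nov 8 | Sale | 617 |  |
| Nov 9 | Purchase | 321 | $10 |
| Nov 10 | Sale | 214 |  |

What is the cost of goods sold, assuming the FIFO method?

Nov 5, 41 sold [FIFO — oldest first]: 41 @ $13 = $533
Nov 8, 617 sold [FIFO — oldest first]: 260 @ $13 + 144 @ $11 + 213 @ $10 = $7,094
Nov 10, 214 sold [FIFO — oldest first]: 147 @ $10 + 67 @ $10 = $2,140
Total COGS = $533 + $7,094 + $2,140 = $9,767
Ending inventory: 254 @ $10 = $2,540

COGS = $9,767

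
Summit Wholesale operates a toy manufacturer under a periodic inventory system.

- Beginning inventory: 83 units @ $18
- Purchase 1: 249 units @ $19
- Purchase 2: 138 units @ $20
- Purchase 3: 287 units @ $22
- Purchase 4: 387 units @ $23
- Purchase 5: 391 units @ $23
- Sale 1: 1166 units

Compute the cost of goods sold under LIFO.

COGS = $26,228

Sale 1 (1166) [LIFO — newest first]: 391 @ $23 + 387 @ $23 + 287 @ $22 + 101 @ $20 = $26,228
Ending inventory: 83 @ $18 + 249 @ $19 + 37 @ $20 = $6,965
Check: goods available $33,193 = COGS $26,228 + ending $6,965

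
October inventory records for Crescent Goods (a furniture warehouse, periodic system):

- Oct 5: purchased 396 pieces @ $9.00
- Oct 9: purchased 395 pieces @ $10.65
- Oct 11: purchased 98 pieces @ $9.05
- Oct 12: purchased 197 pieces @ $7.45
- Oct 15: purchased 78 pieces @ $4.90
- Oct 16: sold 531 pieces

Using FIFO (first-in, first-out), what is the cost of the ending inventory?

Oct 16, 531 sold [FIFO — oldest first]: 396 @ $9.00 + 135 @ $10.65 = $5,001.75
Ending inventory: 260 @ $10.65 + 98 @ $9.05 + 197 @ $7.45 + 78 @ $4.90 = $5,505.75

Ending inventory = $5,505.75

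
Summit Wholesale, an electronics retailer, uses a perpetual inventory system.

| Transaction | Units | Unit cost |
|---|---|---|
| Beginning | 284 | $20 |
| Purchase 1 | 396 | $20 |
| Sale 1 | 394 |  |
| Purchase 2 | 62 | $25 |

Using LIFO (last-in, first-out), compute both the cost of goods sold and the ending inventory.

Sale 1 (394) [LIFO — newest first]: 394 @ $20 = $7,880
Ending inventory: 284 @ $20 + 2 @ $20 + 62 @ $25 = $7,270

COGS = $7,880; ending inventory = $7,270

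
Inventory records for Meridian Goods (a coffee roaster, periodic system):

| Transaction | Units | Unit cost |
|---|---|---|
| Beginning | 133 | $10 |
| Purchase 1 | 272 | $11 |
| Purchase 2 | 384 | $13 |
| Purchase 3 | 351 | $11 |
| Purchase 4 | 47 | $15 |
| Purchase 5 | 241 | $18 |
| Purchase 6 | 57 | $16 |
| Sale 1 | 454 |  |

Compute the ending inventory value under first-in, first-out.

Ending inventory = $14,171

Sale 1 (454) [FIFO — oldest first]: 133 @ $10 + 272 @ $11 + 49 @ $13 = $4,959
Ending inventory: 335 @ $13 + 351 @ $11 + 47 @ $15 + 241 @ $18 + 57 @ $16 = $14,171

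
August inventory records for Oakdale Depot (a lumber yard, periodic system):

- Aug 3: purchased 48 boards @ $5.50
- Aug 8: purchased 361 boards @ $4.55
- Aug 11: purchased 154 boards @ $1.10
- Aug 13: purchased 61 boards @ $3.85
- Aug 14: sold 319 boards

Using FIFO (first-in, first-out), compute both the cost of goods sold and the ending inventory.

COGS = $1,497.05; ending inventory = $813.75

Aug 14, 319 sold [FIFO — oldest first]: 48 @ $5.50 + 271 @ $4.55 = $1,497.05
Ending inventory: 90 @ $4.55 + 154 @ $1.10 + 61 @ $3.85 = $813.75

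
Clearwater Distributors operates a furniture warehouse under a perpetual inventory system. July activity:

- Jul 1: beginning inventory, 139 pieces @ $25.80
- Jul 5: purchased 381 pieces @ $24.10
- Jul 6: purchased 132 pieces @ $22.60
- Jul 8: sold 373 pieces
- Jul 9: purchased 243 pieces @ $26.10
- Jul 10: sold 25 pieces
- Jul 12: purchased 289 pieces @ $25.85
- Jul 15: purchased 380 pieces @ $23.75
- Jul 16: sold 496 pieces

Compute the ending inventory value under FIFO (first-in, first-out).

Jul 8, 373 sold [FIFO — oldest first]: 139 @ $25.80 + 234 @ $24.10 = $9,225.60
Jul 10, 25 sold [FIFO — oldest first]: 25 @ $24.10 = $602.50
Jul 16, 496 sold [FIFO — oldest first]: 122 @ $24.10 + 132 @ $22.60 + 242 @ $26.10 = $12,239.60
Total COGS = $9,225.60 + $602.50 + $12,239.60 = $22,067.70
Ending inventory: 1 @ $26.10 + 289 @ $25.85 + 380 @ $23.75 = $16,521.75
Check: goods available $38,589.45 = COGS $22,067.70 + ending $16,521.75

Ending inventory = $16,521.75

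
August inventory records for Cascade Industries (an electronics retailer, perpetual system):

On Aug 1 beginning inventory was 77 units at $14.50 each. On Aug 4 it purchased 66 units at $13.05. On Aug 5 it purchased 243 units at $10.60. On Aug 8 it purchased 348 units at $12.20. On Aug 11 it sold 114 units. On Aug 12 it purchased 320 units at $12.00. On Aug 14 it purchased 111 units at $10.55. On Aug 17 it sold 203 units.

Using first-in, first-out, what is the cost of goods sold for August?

Aug 11, 114 sold [FIFO — oldest first]: 77 @ $14.50 + 37 @ $13.05 = $1,599.35
Aug 17, 203 sold [FIFO — oldest first]: 29 @ $13.05 + 174 @ $10.60 = $2,222.85
Total COGS = $1,599.35 + $2,222.85 = $3,822.20
Ending inventory: 69 @ $10.60 + 348 @ $12.20 + 320 @ $12.00 + 111 @ $10.55 = $9,988.05
Check: goods available $13,810.25 = COGS $3,822.20 + ending $9,988.05

COGS = $3,822.20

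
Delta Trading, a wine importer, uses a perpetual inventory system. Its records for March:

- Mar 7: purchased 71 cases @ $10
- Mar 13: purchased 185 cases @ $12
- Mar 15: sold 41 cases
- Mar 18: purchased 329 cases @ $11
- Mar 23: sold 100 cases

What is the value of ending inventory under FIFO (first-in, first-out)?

Mar 15, 41 sold [FIFO — oldest first]: 41 @ $10 = $410
Mar 23, 100 sold [FIFO — oldest first]: 30 @ $10 + 70 @ $12 = $1,140
Total COGS = $410 + $1,140 = $1,550
Ending inventory: 115 @ $12 + 329 @ $11 = $4,999
Check: goods available $6,549 = COGS $1,550 + ending $4,999

Ending inventory = $4,999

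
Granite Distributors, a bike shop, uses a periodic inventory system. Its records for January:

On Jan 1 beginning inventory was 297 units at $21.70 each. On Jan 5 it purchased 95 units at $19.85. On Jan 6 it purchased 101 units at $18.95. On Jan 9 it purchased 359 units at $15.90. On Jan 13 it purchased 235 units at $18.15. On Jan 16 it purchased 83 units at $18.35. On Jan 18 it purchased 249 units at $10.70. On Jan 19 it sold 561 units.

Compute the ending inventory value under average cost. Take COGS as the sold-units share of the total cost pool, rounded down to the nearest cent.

Jan 19, sell 561: 561/1419 × $24,405.30 → $9,648.60
Ending inventory (cost pool remaining) = $14,756.70

Ending inventory = $14,756.70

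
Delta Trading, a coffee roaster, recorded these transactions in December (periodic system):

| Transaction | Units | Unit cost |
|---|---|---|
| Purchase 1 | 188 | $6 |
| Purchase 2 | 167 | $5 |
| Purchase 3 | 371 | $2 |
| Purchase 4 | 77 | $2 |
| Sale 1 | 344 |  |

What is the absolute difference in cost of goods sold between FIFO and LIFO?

$1,220

FIFO COGS: 188 @ $6 + 156 @ $5 = $1,908
LIFO COGS: 77 @ $2 + 267 @ $2 = $688
Difference = |$1,908 − $688| = $1,220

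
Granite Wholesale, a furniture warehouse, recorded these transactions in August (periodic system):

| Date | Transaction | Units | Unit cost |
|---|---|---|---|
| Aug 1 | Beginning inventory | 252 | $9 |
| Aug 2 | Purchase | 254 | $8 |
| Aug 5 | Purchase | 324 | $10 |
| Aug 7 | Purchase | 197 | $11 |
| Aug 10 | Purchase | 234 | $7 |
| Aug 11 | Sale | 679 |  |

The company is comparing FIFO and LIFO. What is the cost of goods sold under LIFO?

FIFO COGS: 252 @ $9 + 254 @ $8 + 173 @ $10 = $6,030
LIFO COGS: 234 @ $7 + 197 @ $11 + 248 @ $10 = $6,285

COGS = $6,285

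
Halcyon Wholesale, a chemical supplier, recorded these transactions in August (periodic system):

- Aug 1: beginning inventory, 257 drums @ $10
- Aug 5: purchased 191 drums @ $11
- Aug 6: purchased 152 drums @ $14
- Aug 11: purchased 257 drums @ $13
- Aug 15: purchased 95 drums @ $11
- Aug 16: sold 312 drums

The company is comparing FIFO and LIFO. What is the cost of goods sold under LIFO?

FIFO COGS: 257 @ $10 + 55 @ $11 = $3,175
LIFO COGS: 95 @ $11 + 217 @ $13 = $3,866

COGS = $3,866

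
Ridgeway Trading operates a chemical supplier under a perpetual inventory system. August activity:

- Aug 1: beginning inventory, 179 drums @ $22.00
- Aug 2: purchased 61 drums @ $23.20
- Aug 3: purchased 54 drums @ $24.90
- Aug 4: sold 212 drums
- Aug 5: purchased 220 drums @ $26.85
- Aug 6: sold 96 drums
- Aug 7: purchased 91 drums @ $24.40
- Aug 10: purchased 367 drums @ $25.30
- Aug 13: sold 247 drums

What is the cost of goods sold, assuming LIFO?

Aug 4, 212 sold [LIFO — newest first]: 54 @ $24.90 + 61 @ $23.20 + 97 @ $22.00 = $4,893.80
Aug 6, 96 sold [LIFO — newest first]: 96 @ $26.85 = $2,577.60
Aug 13, 247 sold [LIFO — newest first]: 247 @ $25.30 = $6,249.10
Total COGS = $4,893.80 + $2,577.60 + $6,249.10 = $13,720.50
Ending inventory: 82 @ $22.00 + 124 @ $26.85 + 91 @ $24.40 + 120 @ $25.30 = $10,389.80

COGS = $13,720.50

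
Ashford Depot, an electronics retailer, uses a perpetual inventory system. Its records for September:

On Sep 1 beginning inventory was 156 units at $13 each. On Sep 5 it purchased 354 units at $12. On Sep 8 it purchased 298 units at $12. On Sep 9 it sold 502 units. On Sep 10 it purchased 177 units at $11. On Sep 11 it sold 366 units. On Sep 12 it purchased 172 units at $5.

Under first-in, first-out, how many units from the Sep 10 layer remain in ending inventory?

Sep 9, 502 sold [FIFO — oldest first]: 156 @ $13 + 346 @ $12 = $6,180
Sep 11, 366 sold [FIFO — oldest first]: 8 @ $12 + 298 @ $12 + 60 @ $11 = $4,332
Total COGS = $6,180 + $4,332 = $10,512
Ending inventory: 117 @ $11 + 172 @ $5 = $2,147
Check: goods available $12,659 = COGS $10,512 + ending $2,147

117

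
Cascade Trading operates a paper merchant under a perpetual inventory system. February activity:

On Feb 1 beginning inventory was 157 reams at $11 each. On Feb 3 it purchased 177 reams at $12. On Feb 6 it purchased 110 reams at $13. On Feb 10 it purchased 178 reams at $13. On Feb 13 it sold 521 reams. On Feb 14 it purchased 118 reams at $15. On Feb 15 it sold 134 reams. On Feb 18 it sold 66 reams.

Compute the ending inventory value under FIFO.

Feb 13, 521 sold [FIFO — oldest first]: 157 @ $11 + 177 @ $12 + 110 @ $13 + 77 @ $13 = $6,282
Feb 15, 134 sold [FIFO — oldest first]: 101 @ $13 + 33 @ $15 = $1,808
Feb 18, 66 sold [FIFO — oldest first]: 66 @ $15 = $990
Total COGS = $6,282 + $1,808 + $990 = $9,080
Ending inventory: 19 @ $15 = $285

Ending inventory = $285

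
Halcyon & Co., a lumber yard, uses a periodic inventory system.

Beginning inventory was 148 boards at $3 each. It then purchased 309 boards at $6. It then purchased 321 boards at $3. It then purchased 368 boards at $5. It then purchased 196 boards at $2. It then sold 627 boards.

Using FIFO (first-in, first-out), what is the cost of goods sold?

COGS = $2,808

Sale 1 (627) [FIFO — oldest first]: 148 @ $3 + 309 @ $6 + 170 @ $3 = $2,808
Ending inventory: 151 @ $3 + 368 @ $5 + 196 @ $2 = $2,685
Check: goods available $5,493 = COGS $2,808 + ending $2,685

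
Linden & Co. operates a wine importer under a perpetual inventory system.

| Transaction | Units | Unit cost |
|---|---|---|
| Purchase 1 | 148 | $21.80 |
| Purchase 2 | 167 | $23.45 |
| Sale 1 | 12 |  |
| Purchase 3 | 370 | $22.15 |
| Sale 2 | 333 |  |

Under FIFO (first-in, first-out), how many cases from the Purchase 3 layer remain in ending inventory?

340

Sale 1 (12) [FIFO — oldest first]: 12 @ $21.80 = $261.60
Sale 2 (333) [FIFO — oldest first]: 136 @ $21.80 + 167 @ $23.45 + 30 @ $22.15 = $7,545.45
Total COGS = $261.60 + $7,545.45 = $7,807.05
Ending inventory: 340 @ $22.15 = $7,531.00
Check: goods available $15,338.05 = COGS $7,807.05 + ending $7,531.00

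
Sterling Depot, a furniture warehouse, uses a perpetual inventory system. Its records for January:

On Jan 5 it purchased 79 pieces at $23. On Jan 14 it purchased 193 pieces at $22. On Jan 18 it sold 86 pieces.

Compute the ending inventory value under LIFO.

Ending inventory = $4,171

Jan 18, 86 sold [LIFO — newest first]: 86 @ $22 = $1,892
Ending inventory: 79 @ $23 + 107 @ $22 = $4,171
Check: goods available $6,063 = COGS $1,892 + ending $4,171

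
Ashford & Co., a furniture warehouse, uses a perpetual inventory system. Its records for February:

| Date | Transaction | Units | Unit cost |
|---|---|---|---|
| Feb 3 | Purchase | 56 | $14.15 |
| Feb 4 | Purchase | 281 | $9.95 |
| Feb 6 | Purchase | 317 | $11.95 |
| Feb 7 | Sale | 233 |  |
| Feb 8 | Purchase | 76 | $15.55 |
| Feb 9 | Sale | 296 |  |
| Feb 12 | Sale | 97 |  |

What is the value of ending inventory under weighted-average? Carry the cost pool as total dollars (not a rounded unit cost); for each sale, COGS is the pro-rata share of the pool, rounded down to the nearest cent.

After Feb 3: 56 on hand, pool $792.40 (≈ $14.1500 each)
After Feb 4: 337 on hand, pool $3,588.35 (≈ $10.6479 each)
After Feb 6: 654 on hand, pool $7,376.50 (≈ $11.2791 each)
Feb 7, sell 233: 233/654 × $7,376.50 → $2,628.01
After Feb 8: 497 on hand, pool $5,930.29 (≈ $11.9322 each)
Feb 9, sell 296: 296/497 × $5,930.29 → $3,531.92
Feb 12, sell 97: 97/201 × $2,398.37 → $1,157.42
Total COGS = $2,628.01 + $3,531.92 + $1,157.42 = $7,317.35
Ending inventory (cost pool remaining) = $1,240.95
Check: goods available $8,558.30 = COGS $7,317.35 + ending $1,240.95

Ending inventory = $1,240.95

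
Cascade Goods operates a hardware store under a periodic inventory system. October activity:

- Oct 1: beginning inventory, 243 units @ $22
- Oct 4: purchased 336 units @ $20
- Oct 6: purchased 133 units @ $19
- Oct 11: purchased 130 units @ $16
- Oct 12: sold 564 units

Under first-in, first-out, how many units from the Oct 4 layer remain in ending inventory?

15

Oct 12, 564 sold [FIFO — oldest first]: 243 @ $22 + 321 @ $20 = $11,766
Ending inventory: 15 @ $20 + 133 @ $19 + 130 @ $16 = $4,907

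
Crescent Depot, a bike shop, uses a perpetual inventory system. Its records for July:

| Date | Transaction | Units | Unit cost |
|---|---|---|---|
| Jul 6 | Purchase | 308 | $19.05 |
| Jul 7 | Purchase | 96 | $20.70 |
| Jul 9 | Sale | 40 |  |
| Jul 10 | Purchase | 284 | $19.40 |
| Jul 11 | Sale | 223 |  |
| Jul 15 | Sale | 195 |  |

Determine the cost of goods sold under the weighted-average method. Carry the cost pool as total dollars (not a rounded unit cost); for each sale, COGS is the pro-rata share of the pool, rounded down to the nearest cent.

COGS = $8,896.76

After Jul 6: 308 on hand, pool $5,867.40 (≈ $19.0500 each)
After Jul 7: 404 on hand, pool $7,854.60 (≈ $19.4421 each)
Jul 9, sell 40: 40/404 × $7,854.60 → $777.68
After Jul 10: 648 on hand, pool $12,586.52 (≈ $19.4236 each)
Jul 11, sell 223: 223/648 × $12,586.52 → $4,331.47
Jul 15, sell 195: 195/425 × $8,255.05 → $3,787.61
Total COGS = $777.68 + $4,331.47 + $3,787.61 = $8,896.76
Ending inventory (cost pool remaining) = $4,467.44
Check: goods available $13,364.20 = COGS $8,896.76 + ending $4,467.44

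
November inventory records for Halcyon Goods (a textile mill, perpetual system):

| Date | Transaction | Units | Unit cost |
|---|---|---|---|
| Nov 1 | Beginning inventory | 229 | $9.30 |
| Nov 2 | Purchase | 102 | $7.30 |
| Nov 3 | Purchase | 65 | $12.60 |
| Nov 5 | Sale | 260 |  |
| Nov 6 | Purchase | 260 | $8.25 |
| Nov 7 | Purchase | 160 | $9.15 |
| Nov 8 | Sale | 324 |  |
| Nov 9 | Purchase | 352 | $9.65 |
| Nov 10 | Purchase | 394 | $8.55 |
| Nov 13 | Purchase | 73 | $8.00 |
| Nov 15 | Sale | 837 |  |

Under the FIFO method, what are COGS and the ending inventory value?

COGS = $12,862.25; ending inventory = $1,789.55

Nov 5, 260 sold [FIFO — oldest first]: 229 @ $9.30 + 31 @ $7.30 = $2,356.00
Nov 8, 324 sold [FIFO — oldest first]: 71 @ $7.30 + 65 @ $12.60 + 188 @ $8.25 = $2,888.30
Nov 15, 837 sold [FIFO — oldest first]: 72 @ $8.25 + 160 @ $9.15 + 352 @ $9.65 + 253 @ $8.55 = $7,617.95
Total COGS = $2,356.00 + $2,888.30 + $7,617.95 = $12,862.25
Ending inventory: 141 @ $8.55 + 73 @ $8.00 = $1,789.55
Check: goods available $14,651.80 = COGS $12,862.25 + ending $1,789.55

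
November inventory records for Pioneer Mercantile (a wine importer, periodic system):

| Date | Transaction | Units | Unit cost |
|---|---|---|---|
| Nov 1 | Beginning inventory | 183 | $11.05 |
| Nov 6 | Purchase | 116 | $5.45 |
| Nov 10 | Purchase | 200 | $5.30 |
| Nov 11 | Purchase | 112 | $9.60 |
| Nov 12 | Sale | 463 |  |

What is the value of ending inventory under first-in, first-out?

Ending inventory = $1,266.00

Nov 12, 463 sold [FIFO — oldest first]: 183 @ $11.05 + 116 @ $5.45 + 164 @ $5.30 = $3,523.55
Ending inventory: 36 @ $5.30 + 112 @ $9.60 = $1,266.00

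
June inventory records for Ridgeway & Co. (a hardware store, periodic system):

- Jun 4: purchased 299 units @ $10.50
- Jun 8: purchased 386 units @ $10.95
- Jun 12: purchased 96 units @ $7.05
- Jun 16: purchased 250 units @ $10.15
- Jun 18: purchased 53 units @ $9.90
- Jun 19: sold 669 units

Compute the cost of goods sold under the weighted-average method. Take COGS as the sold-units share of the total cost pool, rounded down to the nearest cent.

Jun 19, sell 669: 669/1084 × $11,105.20 → $6,853.67
Ending inventory (cost pool remaining) = $4,251.53

COGS = $6,853.67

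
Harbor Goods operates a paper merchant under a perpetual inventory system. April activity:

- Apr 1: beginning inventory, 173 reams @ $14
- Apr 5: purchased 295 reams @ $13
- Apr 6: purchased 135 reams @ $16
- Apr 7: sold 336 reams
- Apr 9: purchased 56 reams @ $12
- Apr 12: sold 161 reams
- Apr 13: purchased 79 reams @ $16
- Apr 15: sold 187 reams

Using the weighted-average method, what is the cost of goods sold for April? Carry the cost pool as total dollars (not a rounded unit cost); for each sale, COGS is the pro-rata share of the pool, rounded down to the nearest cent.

COGS = $9,575.42

After Apr 1: 173 on hand, pool $2,422.00 (≈ $14.0000 each)
After Apr 5: 468 on hand, pool $6,257.00 (≈ $13.3697 each)
After Apr 6: 603 on hand, pool $8,417.00 (≈ $13.9585 each)
Apr 7, sell 336: 336/603 × $8,417.00 → $4,690.06
After Apr 9: 323 on hand, pool $4,398.94 (≈ $13.6190 each)
Apr 12, sell 161: 161/323 × $4,398.94 → $2,192.66
After Apr 13: 241 on hand, pool $3,470.28 (≈ $14.3995 each)
Apr 15, sell 187: 187/241 × $3,470.28 → $2,692.70
Total COGS = $4,690.06 + $2,192.66 + $2,692.70 = $9,575.42
Ending inventory (cost pool remaining) = $777.58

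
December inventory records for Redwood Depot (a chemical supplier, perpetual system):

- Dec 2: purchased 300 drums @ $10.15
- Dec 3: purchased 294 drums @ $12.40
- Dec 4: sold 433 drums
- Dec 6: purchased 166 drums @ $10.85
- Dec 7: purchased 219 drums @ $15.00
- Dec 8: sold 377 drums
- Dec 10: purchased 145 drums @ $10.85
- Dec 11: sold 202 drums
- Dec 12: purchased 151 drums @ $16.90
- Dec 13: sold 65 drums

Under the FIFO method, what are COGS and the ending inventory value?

Dec 4, 433 sold [FIFO — oldest first]: 300 @ $10.15 + 133 @ $12.40 = $4,694.20
Dec 8, 377 sold [FIFO — oldest first]: 161 @ $12.40 + 166 @ $10.85 + 50 @ $15.00 = $4,547.50
Dec 11, 202 sold [FIFO — oldest first]: 169 @ $15.00 + 33 @ $10.85 = $2,893.05
Dec 13, 65 sold [FIFO — oldest first]: 65 @ $10.85 = $705.25
Total COGS = $4,694.20 + $4,547.50 + $2,893.05 + $705.25 = $12,840.00
Ending inventory: 47 @ $10.85 + 151 @ $16.90 = $3,061.85

COGS = $12,840.00; ending inventory = $3,061.85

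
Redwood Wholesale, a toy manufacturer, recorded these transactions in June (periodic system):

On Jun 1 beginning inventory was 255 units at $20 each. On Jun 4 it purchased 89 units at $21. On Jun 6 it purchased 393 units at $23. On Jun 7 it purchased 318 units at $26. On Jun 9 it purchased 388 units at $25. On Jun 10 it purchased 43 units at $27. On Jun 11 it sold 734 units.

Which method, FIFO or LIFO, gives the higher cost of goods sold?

LIFO

FIFO COGS: 255 @ $20 + 89 @ $21 + 390 @ $23 = $15,939
LIFO COGS: 43 @ $27 + 388 @ $25 + 303 @ $26 = $18,739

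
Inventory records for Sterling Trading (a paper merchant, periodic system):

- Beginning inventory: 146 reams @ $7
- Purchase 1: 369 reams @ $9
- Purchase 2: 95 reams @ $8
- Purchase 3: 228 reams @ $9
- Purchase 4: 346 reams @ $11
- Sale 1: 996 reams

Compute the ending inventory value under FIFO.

Sale 1 (996) [FIFO — oldest first]: 146 @ $7 + 369 @ $9 + 95 @ $8 + 228 @ $9 + 158 @ $11 = $8,893
Ending inventory: 188 @ $11 = $2,068

Ending inventory = $2,068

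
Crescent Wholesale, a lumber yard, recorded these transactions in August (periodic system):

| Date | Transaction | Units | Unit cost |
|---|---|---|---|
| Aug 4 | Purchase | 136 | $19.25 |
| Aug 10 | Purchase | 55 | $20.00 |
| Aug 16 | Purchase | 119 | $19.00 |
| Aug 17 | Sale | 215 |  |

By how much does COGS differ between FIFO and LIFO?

$23.75

FIFO COGS: 136 @ $19.25 + 55 @ $20.00 + 24 @ $19.00 = $4,174.00
LIFO COGS: 119 @ $19.00 + 55 @ $20.00 + 41 @ $19.25 = $4,150.25
Difference = |$4,174.00 − $4,150.25| = $23.75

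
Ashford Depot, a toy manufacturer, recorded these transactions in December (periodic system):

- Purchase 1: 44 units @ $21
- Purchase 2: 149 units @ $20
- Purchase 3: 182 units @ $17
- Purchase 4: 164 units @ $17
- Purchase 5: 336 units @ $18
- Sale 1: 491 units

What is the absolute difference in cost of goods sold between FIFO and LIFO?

$287

FIFO COGS: 44 @ $21 + 149 @ $20 + 182 @ $17 + 116 @ $17 = $8,970
LIFO COGS: 336 @ $18 + 155 @ $17 = $8,683
Difference = |$8,970 − $8,683| = $287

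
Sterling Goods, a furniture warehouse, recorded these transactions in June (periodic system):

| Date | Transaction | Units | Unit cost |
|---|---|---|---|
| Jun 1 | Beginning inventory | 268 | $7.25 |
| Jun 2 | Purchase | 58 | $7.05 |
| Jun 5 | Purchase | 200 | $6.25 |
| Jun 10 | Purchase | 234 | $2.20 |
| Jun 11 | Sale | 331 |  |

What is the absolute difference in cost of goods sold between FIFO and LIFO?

FIFO COGS: 268 @ $7.25 + 58 @ $7.05 + 5 @ $6.25 = $2,383.15
LIFO COGS: 234 @ $2.20 + 97 @ $6.25 = $1,121.05
Difference = |$2,383.15 − $1,121.05| = $1,262.10

$1,262.10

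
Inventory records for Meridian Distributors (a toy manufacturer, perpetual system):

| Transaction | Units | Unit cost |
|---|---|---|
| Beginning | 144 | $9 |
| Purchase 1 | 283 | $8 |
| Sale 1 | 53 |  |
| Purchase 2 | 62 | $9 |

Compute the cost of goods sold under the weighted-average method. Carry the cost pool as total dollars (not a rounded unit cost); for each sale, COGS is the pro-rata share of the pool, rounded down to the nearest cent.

After Beginning: 144 on hand, pool $1,296.00 (≈ $9.0000 each)
After Purchase 1: 427 on hand, pool $3,560.00 (≈ $8.3372 each)
Sale 1, sell 53: 53/427 × $3,560.00 → $441.87
After Purchase 2: 436 on hand, pool $3,676.13 (≈ $8.4315 each)
Ending inventory (cost pool remaining) = $3,676.13

COGS = $441.87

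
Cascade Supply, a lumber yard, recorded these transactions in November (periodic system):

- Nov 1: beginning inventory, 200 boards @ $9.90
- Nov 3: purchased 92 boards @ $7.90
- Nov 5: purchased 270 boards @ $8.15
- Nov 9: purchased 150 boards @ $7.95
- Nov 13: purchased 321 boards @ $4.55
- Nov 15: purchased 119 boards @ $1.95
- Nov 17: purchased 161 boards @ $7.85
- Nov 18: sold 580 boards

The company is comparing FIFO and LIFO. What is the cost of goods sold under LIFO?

FIFO COGS: 200 @ $9.90 + 92 @ $7.90 + 270 @ $8.15 + 18 @ $7.95 = $5,050.40
LIFO COGS: 161 @ $7.85 + 119 @ $1.95 + 300 @ $4.55 = $2,860.90

COGS = $2,860.90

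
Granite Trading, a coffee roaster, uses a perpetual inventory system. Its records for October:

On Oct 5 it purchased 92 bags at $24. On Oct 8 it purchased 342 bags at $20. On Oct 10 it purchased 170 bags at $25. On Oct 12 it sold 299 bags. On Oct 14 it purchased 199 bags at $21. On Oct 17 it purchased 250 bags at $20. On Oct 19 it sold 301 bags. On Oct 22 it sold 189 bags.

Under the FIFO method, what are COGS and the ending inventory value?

Oct 12, 299 sold [FIFO — oldest first]: 92 @ $24 + 207 @ $20 = $6,348
Oct 19, 301 sold [FIFO — oldest first]: 135 @ $20 + 166 @ $25 = $6,850
Oct 22, 189 sold [FIFO — oldest first]: 4 @ $25 + 185 @ $21 = $3,985
Total COGS = $6,348 + $6,850 + $3,985 = $17,183
Ending inventory: 14 @ $21 + 250 @ $20 = $5,294
Check: goods available $22,477 = COGS $17,183 + ending $5,294

COGS = $17,183; ending inventory = $5,294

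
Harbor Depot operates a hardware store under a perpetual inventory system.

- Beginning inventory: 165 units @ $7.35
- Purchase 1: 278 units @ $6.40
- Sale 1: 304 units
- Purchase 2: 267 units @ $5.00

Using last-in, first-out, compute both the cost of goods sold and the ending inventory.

COGS = $1,970.30; ending inventory = $2,356.65

Sale 1 (304) [LIFO — newest first]: 278 @ $6.40 + 26 @ $7.35 = $1,970.30
Ending inventory: 139 @ $7.35 + 267 @ $5.00 = $2,356.65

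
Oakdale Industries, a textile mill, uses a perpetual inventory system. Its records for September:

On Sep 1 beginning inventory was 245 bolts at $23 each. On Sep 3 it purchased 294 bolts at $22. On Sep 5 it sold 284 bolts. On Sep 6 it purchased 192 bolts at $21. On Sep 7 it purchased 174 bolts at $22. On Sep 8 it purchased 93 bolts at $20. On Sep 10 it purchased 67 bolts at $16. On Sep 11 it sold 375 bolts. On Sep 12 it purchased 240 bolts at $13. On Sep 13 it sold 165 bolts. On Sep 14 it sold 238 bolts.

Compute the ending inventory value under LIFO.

Sep 5, 284 sold [LIFO — newest first]: 284 @ $22 = $6,248
Sep 11, 375 sold [LIFO — newest first]: 67 @ $16 + 93 @ $20 + 174 @ $22 + 41 @ $21 = $7,621
Sep 13, 165 sold [LIFO — newest first]: 165 @ $13 = $2,145
Sep 14, 238 sold [LIFO — newest first]: 75 @ $13 + 151 @ $21 + 10 @ $22 + 2 @ $23 = $4,412
Total COGS = $6,248 + $7,621 + $2,145 + $4,412 = $20,426
Ending inventory: 243 @ $23 = $5,589

Ending inventory = $5,589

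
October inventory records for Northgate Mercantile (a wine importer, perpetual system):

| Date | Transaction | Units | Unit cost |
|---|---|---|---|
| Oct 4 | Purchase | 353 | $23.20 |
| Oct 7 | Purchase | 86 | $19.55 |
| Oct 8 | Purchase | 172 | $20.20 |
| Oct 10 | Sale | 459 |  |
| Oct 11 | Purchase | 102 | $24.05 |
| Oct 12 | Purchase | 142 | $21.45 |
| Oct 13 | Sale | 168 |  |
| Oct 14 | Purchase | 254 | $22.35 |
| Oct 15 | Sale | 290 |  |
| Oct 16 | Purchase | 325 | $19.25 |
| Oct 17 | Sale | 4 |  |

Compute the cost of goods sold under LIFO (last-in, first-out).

COGS = $20,109.80

Oct 10, 459 sold [LIFO — newest first]: 172 @ $20.20 + 86 @ $19.55 + 201 @ $23.20 = $9,818.90
Oct 13, 168 sold [LIFO — newest first]: 142 @ $21.45 + 26 @ $24.05 = $3,671.20
Oct 15, 290 sold [LIFO — newest first]: 254 @ $22.35 + 36 @ $24.05 = $6,542.70
Oct 17, 4 sold [LIFO — newest first]: 4 @ $19.25 = $77.00
Total COGS = $9,818.90 + $3,671.20 + $6,542.70 + $77.00 = $20,109.80
Ending inventory: 152 @ $23.20 + 40 @ $24.05 + 321 @ $19.25 = $10,667.65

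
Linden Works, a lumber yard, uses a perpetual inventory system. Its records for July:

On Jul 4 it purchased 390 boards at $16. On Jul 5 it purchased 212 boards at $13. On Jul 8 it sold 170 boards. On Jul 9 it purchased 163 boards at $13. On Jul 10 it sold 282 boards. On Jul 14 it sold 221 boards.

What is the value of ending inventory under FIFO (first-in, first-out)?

Jul 8, 170 sold [FIFO — oldest first]: 170 @ $16 = $2,720
Jul 10, 282 sold [FIFO — oldest first]: 220 @ $16 + 62 @ $13 = $4,326
Jul 14, 221 sold [FIFO — oldest first]: 150 @ $13 + 71 @ $13 = $2,873
Total COGS = $2,720 + $4,326 + $2,873 = $9,919
Ending inventory: 92 @ $13 = $1,196
Check: goods available $11,115 = COGS $9,919 + ending $1,196

Ending inventory = $1,196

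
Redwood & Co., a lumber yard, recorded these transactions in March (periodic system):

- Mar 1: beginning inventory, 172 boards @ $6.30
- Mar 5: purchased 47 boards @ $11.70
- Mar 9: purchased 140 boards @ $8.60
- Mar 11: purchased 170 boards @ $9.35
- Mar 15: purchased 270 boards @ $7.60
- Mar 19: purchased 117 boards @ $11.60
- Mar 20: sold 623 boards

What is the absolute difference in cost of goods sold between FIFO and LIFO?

$424.90

FIFO COGS: 172 @ $6.30 + 47 @ $11.70 + 140 @ $8.60 + 170 @ $9.35 + 94 @ $7.60 = $5,141.40
LIFO COGS: 117 @ $11.60 + 270 @ $7.60 + 170 @ $9.35 + 66 @ $8.60 = $5,566.30
Difference = |$5,141.40 − $5,566.30| = $424.90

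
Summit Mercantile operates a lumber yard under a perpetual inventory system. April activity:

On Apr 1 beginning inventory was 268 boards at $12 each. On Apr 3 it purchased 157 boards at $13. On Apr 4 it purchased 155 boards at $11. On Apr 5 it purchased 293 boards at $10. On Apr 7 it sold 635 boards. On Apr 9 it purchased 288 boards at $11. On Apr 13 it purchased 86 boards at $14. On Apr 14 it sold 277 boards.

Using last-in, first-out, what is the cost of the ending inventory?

Ending inventory = $3,923

Apr 7, 635 sold [LIFO — newest first]: 293 @ $10 + 155 @ $11 + 157 @ $13 + 30 @ $12 = $7,036
Apr 14, 277 sold [LIFO — newest first]: 86 @ $14 + 191 @ $11 = $3,305
Total COGS = $7,036 + $3,305 = $10,341
Ending inventory: 238 @ $12 + 97 @ $11 = $3,923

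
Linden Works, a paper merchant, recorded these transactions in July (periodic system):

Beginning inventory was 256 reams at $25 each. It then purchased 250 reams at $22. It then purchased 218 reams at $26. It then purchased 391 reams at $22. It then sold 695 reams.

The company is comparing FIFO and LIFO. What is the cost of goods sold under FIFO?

COGS = $16,814

FIFO COGS: 256 @ $25 + 250 @ $22 + 189 @ $26 = $16,814
LIFO COGS: 391 @ $22 + 218 @ $26 + 86 @ $22 = $16,162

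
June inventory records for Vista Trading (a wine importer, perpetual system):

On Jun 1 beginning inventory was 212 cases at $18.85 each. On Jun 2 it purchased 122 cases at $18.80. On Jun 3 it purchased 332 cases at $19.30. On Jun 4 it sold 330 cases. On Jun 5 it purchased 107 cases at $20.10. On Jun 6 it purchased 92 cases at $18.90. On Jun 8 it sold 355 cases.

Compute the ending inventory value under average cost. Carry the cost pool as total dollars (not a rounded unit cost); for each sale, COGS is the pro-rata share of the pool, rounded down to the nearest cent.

After Jun 1: 212 on hand, pool $3,996.20 (≈ $18.8500 each)
After Jun 2: 334 on hand, pool $6,289.80 (≈ $18.8317 each)
After Jun 3: 666 on hand, pool $12,697.40 (≈ $19.0652 each)
Jun 4, sell 330: 330/666 × $12,697.40 → $6,291.50
After Jun 5: 443 on hand, pool $8,556.60 (≈ $19.3151 each)
After Jun 6: 535 on hand, pool $10,295.40 (≈ $19.2437 each)
Jun 8, sell 355: 355/535 × $10,295.40 → $6,831.52
Total COGS = $6,291.50 + $6,831.52 = $13,123.02
Ending inventory (cost pool remaining) = $3,463.88

Ending inventory = $3,463.88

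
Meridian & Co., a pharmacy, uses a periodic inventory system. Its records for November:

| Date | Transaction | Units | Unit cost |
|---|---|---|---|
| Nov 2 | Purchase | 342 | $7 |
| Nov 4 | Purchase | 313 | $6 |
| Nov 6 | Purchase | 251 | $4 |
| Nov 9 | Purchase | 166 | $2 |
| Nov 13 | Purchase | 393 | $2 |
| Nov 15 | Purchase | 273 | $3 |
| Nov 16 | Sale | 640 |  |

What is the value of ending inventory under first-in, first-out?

Nov 16, 640 sold [FIFO — oldest first]: 342 @ $7 + 298 @ $6 = $4,182
Ending inventory: 15 @ $6 + 251 @ $4 + 166 @ $2 + 393 @ $2 + 273 @ $3 = $3,031

Ending inventory = $3,031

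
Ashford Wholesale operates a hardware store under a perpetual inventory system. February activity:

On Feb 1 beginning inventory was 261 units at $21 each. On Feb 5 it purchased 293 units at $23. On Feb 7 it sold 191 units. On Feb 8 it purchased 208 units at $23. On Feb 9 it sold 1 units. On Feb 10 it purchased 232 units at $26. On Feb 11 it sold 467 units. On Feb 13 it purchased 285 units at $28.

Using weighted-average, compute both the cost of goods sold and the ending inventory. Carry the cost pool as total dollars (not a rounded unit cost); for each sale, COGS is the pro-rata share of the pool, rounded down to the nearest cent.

After Feb 1: 261 on hand, pool $5,481.00 (≈ $21.0000 each)
After Feb 5: 554 on hand, pool $12,220.00 (≈ $22.0578 each)
Feb 7, sell 191: 191/554 × $12,220.00 → $4,213.03
After Feb 8: 571 on hand, pool $12,790.97 (≈ $22.4010 each)
Feb 9, sell 1: 1/571 × $12,790.97 → $22.40
After Feb 10: 802 on hand, pool $18,800.57 (≈ $23.4421 each)
Feb 11, sell 467: 467/802 × $18,800.57 → $10,947.46
After Feb 13: 620 on hand, pool $15,833.11 (≈ $25.5373 each)
Total COGS = $4,213.03 + $22.40 + $10,947.46 = $15,182.89
Ending inventory (cost pool remaining) = $15,833.11

COGS = $15,182.89; ending inventory = $15,833.11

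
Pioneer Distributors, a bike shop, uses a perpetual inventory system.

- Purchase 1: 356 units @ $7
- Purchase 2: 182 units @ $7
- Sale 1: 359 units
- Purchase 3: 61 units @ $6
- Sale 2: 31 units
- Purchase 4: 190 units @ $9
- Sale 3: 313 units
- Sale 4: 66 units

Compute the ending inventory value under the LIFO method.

Ending inventory = $140

Sale 1 (359) [LIFO — newest first]: 182 @ $7 + 177 @ $7 = $2,513
Sale 2 (31) [LIFO — newest first]: 31 @ $6 = $186
Sale 3 (313) [LIFO — newest first]: 190 @ $9 + 30 @ $6 + 93 @ $7 = $2,541
Sale 4 (66) [LIFO — newest first]: 66 @ $7 = $462
Total COGS = $2,513 + $186 + $2,541 + $462 = $5,702
Ending inventory: 20 @ $7 = $140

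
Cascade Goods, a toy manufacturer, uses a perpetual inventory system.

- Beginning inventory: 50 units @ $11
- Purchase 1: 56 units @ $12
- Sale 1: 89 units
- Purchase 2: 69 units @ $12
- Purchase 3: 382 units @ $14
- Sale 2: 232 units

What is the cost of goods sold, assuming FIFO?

COGS = $4,094

Sale 1 (89) [FIFO — oldest first]: 50 @ $11 + 39 @ $12 = $1,018
Sale 2 (232) [FIFO — oldest first]: 17 @ $12 + 69 @ $12 + 146 @ $14 = $3,076
Total COGS = $1,018 + $3,076 = $4,094
Ending inventory: 236 @ $14 = $3,304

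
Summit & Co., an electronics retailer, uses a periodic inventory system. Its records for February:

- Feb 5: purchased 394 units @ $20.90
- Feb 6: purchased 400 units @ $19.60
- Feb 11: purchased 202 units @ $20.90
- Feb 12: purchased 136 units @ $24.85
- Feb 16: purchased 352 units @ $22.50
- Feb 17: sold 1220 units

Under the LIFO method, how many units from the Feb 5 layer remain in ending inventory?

264

Feb 17, 1220 sold [LIFO — newest first]: 352 @ $22.50 + 136 @ $24.85 + 202 @ $20.90 + 400 @ $19.60 + 130 @ $20.90 = $26,078.40
Ending inventory: 264 @ $20.90 = $5,517.60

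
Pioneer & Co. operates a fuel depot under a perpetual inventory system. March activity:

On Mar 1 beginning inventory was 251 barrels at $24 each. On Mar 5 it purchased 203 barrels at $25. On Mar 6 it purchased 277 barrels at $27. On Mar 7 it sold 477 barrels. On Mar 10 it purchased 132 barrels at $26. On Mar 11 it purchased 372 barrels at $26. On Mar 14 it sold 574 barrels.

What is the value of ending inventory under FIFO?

Mar 7, 477 sold [FIFO — oldest first]: 251 @ $24 + 203 @ $25 + 23 @ $27 = $11,720
Mar 14, 574 sold [FIFO — oldest first]: 254 @ $27 + 132 @ $26 + 188 @ $26 = $15,178
Total COGS = $11,720 + $15,178 = $26,898
Ending inventory: 184 @ $26 = $4,784

Ending inventory = $4,784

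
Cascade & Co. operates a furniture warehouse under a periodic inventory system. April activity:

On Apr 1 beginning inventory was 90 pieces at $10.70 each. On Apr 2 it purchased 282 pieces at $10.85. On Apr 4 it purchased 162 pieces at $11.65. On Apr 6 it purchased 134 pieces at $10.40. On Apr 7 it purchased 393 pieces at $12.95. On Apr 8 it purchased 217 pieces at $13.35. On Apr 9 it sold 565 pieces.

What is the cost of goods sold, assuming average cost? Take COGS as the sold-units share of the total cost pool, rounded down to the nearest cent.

COGS = $6,759.61

Apr 9, sell 565: 565/1278 × $15,289.90 → $6,759.61
Ending inventory (cost pool remaining) = $8,530.29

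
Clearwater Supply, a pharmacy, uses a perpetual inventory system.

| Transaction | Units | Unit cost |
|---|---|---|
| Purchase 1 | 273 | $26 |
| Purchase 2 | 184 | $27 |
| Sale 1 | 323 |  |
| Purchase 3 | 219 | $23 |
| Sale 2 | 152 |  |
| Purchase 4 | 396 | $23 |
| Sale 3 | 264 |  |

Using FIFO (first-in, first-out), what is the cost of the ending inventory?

Sale 1 (323) [FIFO — oldest first]: 273 @ $26 + 50 @ $27 = $8,448
Sale 2 (152) [FIFO — oldest first]: 134 @ $27 + 18 @ $23 = $4,032
Sale 3 (264) [FIFO — oldest first]: 201 @ $23 + 63 @ $23 = $6,072
Total COGS = $8,448 + $4,032 + $6,072 = $18,552
Ending inventory: 333 @ $23 = $7,659

Ending inventory = $7,659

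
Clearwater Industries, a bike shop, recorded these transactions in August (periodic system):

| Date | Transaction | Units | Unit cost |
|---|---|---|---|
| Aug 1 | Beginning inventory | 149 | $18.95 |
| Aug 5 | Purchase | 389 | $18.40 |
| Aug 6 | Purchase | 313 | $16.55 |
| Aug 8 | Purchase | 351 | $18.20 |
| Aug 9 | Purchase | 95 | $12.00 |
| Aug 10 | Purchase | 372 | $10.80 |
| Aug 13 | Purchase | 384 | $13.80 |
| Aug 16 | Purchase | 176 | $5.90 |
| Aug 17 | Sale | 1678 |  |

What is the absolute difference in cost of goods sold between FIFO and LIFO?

$3,982.90

FIFO COGS: 149 @ $18.95 + 389 @ $18.40 + 313 @ $16.55 + 351 @ $18.20 + 95 @ $12.00 + 372 @ $10.80 + 9 @ $13.80 = $26,831.30
LIFO COGS: 176 @ $5.90 + 384 @ $13.80 + 372 @ $10.80 + 95 @ $12.00 + 351 @ $18.20 + 300 @ $16.55 = $22,848.40
Difference = |$26,831.30 − $22,848.40| = $3,982.90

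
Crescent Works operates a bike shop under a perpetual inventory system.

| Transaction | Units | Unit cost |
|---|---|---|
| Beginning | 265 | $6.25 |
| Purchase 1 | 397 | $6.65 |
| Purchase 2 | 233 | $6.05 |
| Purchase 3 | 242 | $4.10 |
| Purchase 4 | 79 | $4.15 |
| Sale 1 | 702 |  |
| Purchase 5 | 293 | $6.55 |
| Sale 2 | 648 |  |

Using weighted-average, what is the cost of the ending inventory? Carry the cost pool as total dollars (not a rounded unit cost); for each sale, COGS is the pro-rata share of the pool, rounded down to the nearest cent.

After Beginning: 265 on hand, pool $1,656.25 (≈ $6.2500 each)
After Purchase 1: 662 on hand, pool $4,296.30 (≈ $6.4899 each)
After Purchase 2: 895 on hand, pool $5,705.95 (≈ $6.3754 each)
After Purchase 3: 1137 on hand, pool $6,698.15 (≈ $5.8911 each)
After Purchase 4: 1216 on hand, pool $7,026.00 (≈ $5.7780 each)
Sale 1, sell 702: 702/1216 × $7,026.00 → $4,056.12
After Purchase 5: 807 on hand, pool $4,889.03 (≈ $6.0583 each)
Sale 2, sell 648: 648/807 × $4,889.03 → $3,925.76
Total COGS = $4,056.12 + $3,925.76 = $7,981.88
Ending inventory (cost pool remaining) = $963.27
Check: goods available $8,945.15 = COGS $7,981.88 + ending $963.27

Ending inventory = $963.27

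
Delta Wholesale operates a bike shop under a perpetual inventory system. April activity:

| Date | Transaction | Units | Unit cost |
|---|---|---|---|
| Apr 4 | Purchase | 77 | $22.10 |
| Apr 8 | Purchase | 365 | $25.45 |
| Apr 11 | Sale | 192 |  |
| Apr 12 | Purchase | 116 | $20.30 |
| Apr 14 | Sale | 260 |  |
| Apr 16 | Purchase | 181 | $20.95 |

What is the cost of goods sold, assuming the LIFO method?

Apr 11, 192 sold [LIFO — newest first]: 192 @ $25.45 = $4,886.40
Apr 14, 260 sold [LIFO — newest first]: 116 @ $20.30 + 144 @ $25.45 = $6,019.60
Total COGS = $4,886.40 + $6,019.60 = $10,906.00
Ending inventory: 77 @ $22.10 + 29 @ $25.45 + 181 @ $20.95 = $6,231.70
Check: goods available $17,137.70 = COGS $10,906.00 + ending $6,231.70

COGS = $10,906.00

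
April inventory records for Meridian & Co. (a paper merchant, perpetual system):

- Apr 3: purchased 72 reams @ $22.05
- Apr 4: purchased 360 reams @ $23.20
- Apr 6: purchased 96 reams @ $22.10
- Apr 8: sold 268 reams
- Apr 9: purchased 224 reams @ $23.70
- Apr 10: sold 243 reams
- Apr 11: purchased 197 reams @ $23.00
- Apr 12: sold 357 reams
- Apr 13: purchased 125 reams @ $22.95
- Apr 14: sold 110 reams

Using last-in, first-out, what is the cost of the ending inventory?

Ending inventory = $2,140.65

Apr 8, 268 sold [LIFO — newest first]: 96 @ $22.10 + 172 @ $23.20 = $6,112.00
Apr 10, 243 sold [LIFO — newest first]: 224 @ $23.70 + 19 @ $23.20 = $5,749.60
Apr 12, 357 sold [LIFO — newest first]: 197 @ $23.00 + 160 @ $23.20 = $8,243.00
Apr 14, 110 sold [LIFO — newest first]: 110 @ $22.95 = $2,524.50
Total COGS = $6,112.00 + $5,749.60 + $8,243.00 + $2,524.50 = $22,629.10
Ending inventory: 72 @ $22.05 + 9 @ $23.20 + 15 @ $22.95 = $2,140.65
Check: goods available $24,769.75 = COGS $22,629.10 + ending $2,140.65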